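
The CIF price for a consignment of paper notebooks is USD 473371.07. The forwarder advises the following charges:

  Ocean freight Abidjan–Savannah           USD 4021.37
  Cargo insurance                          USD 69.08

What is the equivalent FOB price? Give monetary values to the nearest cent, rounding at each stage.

From CIF to FOB, the seller no longer bears: freight, insurance.
FOB price = 473371.07 − 4021.37 − 69.08 = 469280.62

FOB price: USD 469280.62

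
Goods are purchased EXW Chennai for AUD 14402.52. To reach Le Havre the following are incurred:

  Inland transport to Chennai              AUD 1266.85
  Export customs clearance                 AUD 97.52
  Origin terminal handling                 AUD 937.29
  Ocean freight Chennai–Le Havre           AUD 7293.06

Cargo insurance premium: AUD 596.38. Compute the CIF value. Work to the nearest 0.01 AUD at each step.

CIF value: AUD 24593.62

CIF = EXW price + pre-shipment costs + freight + insurance
CIF = 14402.52 + 1266.85 + 97.52 + 937.29 + 7293.06 + 596.38 = 24593.62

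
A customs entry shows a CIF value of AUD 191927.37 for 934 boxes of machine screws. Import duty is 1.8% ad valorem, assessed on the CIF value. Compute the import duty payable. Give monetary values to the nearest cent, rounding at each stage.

Import duty = 191927.37 × 1.8% = 3454.69

Import duty: AUD 3454.69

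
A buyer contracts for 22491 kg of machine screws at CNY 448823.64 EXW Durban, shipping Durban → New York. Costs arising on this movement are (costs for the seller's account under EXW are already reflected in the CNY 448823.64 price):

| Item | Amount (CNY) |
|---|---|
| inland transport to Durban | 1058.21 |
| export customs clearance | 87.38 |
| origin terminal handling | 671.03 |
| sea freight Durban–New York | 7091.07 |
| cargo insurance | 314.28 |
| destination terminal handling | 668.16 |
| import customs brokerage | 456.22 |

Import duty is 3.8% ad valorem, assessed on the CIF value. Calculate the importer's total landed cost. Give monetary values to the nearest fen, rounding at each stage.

Total landed cost: CNY 476575.72

EXW: the seller makes goods available at their premises; the buyer bears all onward costs.
CIF value = EXW price + inland to port + export clearance + origin terminal + freight + insurance = 448823.64 + 1058.21 + 87.38 + 671.03 + 7091.07 + 314.28 = 458045.61
Import duty = 458045.61 × 3.8% = 17405.73
Buyer bears: inland to port 1058.21 + export clearance 87.38 + origin terminal 671.03 + freight 7091.07 + insurance 314.28 + destination terminal 668.16 + brokerage 456.22 + duty 17405.73 = 27752.08
Landed cost = invoice 448823.64 + 27752.08 = 476575.72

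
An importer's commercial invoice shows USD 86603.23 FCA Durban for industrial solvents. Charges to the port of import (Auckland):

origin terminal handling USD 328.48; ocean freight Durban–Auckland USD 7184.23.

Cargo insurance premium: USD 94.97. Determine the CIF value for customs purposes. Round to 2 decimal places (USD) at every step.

CIF value: USD 94210.91

CIF = FCA price + pre-shipment costs + freight + insurance
CIF = 86603.23 + 328.48 + 7184.23 + 94.97 = 94210.91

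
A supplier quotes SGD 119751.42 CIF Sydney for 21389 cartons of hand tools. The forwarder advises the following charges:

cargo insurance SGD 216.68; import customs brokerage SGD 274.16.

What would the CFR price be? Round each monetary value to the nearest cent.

CFR price: SGD 119534.74

Not relevant to the conversion: brokerage — on the buyer under both terms; not part of either seller's price.
From CIF to CFR, the seller no longer bears: insurance.
CFR price = 119751.42 − 216.68 = 119534.74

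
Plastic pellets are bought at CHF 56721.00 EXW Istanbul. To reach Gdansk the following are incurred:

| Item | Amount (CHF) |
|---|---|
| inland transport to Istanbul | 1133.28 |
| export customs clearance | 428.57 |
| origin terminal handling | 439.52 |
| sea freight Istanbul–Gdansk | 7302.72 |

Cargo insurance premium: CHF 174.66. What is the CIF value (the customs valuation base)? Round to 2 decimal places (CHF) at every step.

CIF = EXW price + pre-shipment costs + freight + insurance
CIF = 56721.00 + 1133.28 + 428.57 + 439.52 + 7302.72 + 174.66 = 66199.75

CIF value: CHF 66199.75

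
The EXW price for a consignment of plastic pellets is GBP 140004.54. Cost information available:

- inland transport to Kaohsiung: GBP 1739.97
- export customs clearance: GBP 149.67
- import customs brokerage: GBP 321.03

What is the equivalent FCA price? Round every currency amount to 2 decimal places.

Not relevant to the conversion: brokerage — on the buyer under both terms; not part of either seller's price.
From EXW to FCA, the seller additionally bears: inland to port, export clearance.
FCA price = 140004.54 + 1739.97 + 149.67 = 141894.18

FCA price: GBP 141894.18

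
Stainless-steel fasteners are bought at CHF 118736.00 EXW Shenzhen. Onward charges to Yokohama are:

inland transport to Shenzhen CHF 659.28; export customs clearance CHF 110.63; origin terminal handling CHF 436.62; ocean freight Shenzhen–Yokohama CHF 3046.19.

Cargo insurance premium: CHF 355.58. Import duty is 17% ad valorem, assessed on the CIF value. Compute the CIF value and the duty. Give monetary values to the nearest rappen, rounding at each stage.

CIF value: CHF 123344.30; import duty: CHF 20968.53

CIF = EXW price + pre-shipment costs + freight + insurance
CIF = 118736.00 + 659.28 + 110.63 + 436.62 + 3046.19 + 355.58 = 123344.30
Import duty = 123344.30 × 17% = 20968.53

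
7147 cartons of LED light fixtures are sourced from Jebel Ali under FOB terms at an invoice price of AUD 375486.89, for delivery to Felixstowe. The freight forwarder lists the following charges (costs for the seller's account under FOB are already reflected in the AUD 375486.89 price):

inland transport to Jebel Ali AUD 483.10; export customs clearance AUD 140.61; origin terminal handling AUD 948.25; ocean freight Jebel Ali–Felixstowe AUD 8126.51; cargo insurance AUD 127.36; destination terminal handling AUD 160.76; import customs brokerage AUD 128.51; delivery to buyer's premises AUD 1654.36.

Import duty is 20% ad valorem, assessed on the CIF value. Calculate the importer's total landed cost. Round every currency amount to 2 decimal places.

Total landed cost: AUD 462432.54

FOB: the seller bears costs until goods are on board at the origin port; the buyer bears freight, insurance and all costs thereafter.
Already in the invoice (seller's account under FOB): inland to port, export clearance, origin terminal — exclude.
CIF value = FOB price + freight + insurance = 375486.89 + 8126.51 + 127.36 = 383740.76
Import duty = 383740.76 × 20% = 76748.15
Buyer bears: freight 8126.51 + insurance 127.36 + destination terminal 160.76 + brokerage 128.51 + delivery 1654.36 + duty 76748.15 = 86945.65
Landed cost = invoice 375486.89 + 86945.65 = 462432.54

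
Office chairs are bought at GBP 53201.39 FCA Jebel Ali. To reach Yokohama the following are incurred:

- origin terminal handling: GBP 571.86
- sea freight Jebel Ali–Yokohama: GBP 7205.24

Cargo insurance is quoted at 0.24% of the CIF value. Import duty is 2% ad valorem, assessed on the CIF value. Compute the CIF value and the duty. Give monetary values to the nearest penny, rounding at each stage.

Let C be the CIF value. C = FCA price + pre-shipment costs + freight + 0.24% × C
C − 0.24% × C = 53201.39 + 571.86 + 7205.24
0.9976 × C = 60978.49
C = 60978.49 / 0.9976 = 61125.19
Insurance premium = 0.24% × 61125.19 = 146.70
Import duty = 61125.19 × 2% = 1222.50

CIF value: GBP 61125.19; import duty: GBP 1222.50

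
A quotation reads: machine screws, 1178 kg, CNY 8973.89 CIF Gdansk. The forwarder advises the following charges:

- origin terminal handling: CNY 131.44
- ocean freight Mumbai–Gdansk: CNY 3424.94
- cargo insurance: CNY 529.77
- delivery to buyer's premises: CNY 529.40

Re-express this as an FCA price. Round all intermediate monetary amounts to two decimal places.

Not relevant to the conversion: delivery — on the buyer under both terms; not part of either seller's price.
From CIF to FCA, the seller no longer bears: origin terminal, freight, insurance.
FCA price = 8973.89 − 131.44 − 3424.94 − 529.77 = 4887.74

FCA price: CNY 4887.74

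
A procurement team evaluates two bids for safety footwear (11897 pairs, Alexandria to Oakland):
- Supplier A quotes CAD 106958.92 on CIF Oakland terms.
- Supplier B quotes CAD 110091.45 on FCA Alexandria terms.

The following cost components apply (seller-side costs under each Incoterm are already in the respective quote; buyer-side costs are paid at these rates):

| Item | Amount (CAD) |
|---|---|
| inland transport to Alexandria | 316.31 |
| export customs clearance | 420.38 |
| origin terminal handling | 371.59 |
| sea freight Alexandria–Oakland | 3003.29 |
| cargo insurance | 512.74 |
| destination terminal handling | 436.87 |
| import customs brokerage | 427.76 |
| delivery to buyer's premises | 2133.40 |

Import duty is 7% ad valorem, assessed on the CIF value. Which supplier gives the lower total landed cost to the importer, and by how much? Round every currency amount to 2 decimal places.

Supplier A is cheaper by CAD 7511.56

Supplier A (CIF):
The CIF price already equals the CIF value: 106958.92
Import duty = 106958.92 × 7% = 7487.12
Buyer bears (A): 436.87 + 427.76 + 2133.40 = 2998.03
Landed cost (A) = invoice 106958.92 + 2998.03 + duty 7487.12 = 117444.07
Supplier B (FCA):
CIF value = FCA price + origin terminal + freight + insurance = 110091.45 + 371.59 + 3003.29 + 512.74 = 113979.07
Import duty = 113979.07 × 7% = 7978.53
Buyer bears (B): 371.59 + 3003.29 + 512.74 + 436.87 + 427.76 + 2133.40 = 6885.65
Landed cost (B) = invoice 110091.45 + 6885.65 + duty 7978.53 = 124955.63
Difference = |117444.07 − 124955.63| = 7511.56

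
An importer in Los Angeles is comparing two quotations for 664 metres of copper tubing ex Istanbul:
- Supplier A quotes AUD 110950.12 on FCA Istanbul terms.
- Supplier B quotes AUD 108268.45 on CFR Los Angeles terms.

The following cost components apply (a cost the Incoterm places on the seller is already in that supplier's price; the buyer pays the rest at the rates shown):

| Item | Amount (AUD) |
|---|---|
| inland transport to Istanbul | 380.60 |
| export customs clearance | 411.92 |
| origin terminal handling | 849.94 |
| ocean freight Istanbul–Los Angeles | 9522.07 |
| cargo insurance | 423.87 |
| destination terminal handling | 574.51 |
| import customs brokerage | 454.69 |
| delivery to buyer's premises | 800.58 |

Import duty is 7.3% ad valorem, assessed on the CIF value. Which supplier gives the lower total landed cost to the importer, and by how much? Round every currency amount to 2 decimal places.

Supplier B is cheaper by AUD 14006.60

Supplier A (FCA):
CIF value = FCA price + origin terminal + freight + insurance = 110950.12 + 849.94 + 9522.07 + 423.87 = 121746.00
Import duty = 121746.00 × 7.3% = 8887.46
Buyer bears (A): 849.94 + 9522.07 + 423.87 + 574.51 + 454.69 + 800.58 = 12625.66
Landed cost (A) = invoice 110950.12 + 12625.66 + duty 8887.46 = 132463.24
Supplier B (CFR):
CIF value = CFR price + insurance = 108268.45 + 423.87 = 108692.32
Import duty = 108692.32 × 7.3% = 7934.54
Buyer bears (B): 423.87 + 574.51 + 454.69 + 800.58 = 2253.65
Landed cost (B) = invoice 108268.45 + 2253.65 + duty 7934.54 = 118456.64
Difference = |132463.24 − 118456.64| = 14006.60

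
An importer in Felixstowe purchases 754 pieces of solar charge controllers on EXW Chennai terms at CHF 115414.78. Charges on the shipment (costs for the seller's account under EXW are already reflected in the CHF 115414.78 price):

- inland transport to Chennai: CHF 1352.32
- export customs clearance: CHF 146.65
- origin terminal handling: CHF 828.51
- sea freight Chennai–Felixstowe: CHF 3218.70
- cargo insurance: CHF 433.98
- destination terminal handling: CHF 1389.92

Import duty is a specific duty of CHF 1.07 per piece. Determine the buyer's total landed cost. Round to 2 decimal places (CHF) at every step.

EXW: the seller makes goods available at their premises; the buyer bears all onward costs.
CIF value = EXW price + inland to port + export clearance + origin terminal + freight + insurance = 115414.78 + 1352.32 + 146.65 + 828.51 + 3218.70 + 433.98 = 121394.94
Import duty = 754 × 1.07 = 806.78
Buyer bears: inland to port 1352.32 + export clearance 146.65 + origin terminal 828.51 + freight 3218.70 + insurance 433.98 + destination terminal 1389.92 + duty 806.78 = 8176.86
Landed cost = invoice 115414.78 + 8176.86 = 123591.64

Total landed cost: CHF 123591.64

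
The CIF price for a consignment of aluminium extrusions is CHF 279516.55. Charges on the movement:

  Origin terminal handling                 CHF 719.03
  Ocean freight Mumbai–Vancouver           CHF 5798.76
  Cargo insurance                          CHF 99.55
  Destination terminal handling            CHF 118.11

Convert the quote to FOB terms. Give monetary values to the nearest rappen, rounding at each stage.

FOB price: CHF 273618.24

Not relevant to the conversion: origin terminal — on the seller under both CIF and FOB; already in the CIF price and stays in the FOB price. destination terminal — on the buyer under both terms; not part of either seller's price.
From CIF to FOB, the seller no longer bears: freight, insurance.
FOB price = 279516.55 − 5798.76 − 99.55 = 273618.24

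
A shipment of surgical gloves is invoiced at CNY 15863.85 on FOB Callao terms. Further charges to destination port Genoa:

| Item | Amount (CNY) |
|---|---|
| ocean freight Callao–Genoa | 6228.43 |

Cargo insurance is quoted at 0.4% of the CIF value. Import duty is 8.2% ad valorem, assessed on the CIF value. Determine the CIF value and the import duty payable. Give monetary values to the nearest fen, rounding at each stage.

Let C be the CIF value. C = FOB price + freight + 0.4% × C
C − 0.4% × C = 15863.85 + 6228.43
0.996 × C = 22092.28
C = 22092.28 / 0.996 = 22181.00
Insurance premium = 0.4% × 22181.00 = 88.72
Import duty = 22181.00 × 8.2% = 1818.84

CIF value: CNY 22181.00; import duty: CNY 1818.84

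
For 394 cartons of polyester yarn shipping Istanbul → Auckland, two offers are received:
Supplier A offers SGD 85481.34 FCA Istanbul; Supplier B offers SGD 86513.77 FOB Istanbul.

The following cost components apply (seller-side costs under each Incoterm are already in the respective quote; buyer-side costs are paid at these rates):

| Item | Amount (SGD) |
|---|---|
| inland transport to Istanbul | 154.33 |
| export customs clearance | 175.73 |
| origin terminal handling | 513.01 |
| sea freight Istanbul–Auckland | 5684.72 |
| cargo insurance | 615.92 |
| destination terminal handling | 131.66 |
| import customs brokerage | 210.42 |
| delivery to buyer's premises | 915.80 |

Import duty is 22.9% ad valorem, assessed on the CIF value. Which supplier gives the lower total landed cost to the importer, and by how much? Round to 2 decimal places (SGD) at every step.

Supplier A (FCA):
CIF value = FCA price + origin terminal + freight + insurance = 85481.34 + 513.01 + 5684.72 + 615.92 = 92294.99
Import duty = 92294.99 × 22.9% = 21135.55
Buyer bears (A): 513.01 + 5684.72 + 615.92 + 131.66 + 210.42 + 915.80 = 8071.53
Landed cost (A) = invoice 85481.34 + 8071.53 + duty 21135.55 = 114688.42
Supplier B (FOB):
CIF value = FOB price + freight + insurance = 86513.77 + 5684.72 + 615.92 = 92814.41
Import duty = 92814.41 × 22.9% = 21254.50
Buyer bears (B): 5684.72 + 615.92 + 131.66 + 210.42 + 915.80 = 7558.52
Landed cost (B) = invoice 86513.77 + 7558.52 + duty 21254.50 = 115326.79
Difference = |114688.42 − 115326.79| = 638.37

Supplier A is cheaper by SGD 638.37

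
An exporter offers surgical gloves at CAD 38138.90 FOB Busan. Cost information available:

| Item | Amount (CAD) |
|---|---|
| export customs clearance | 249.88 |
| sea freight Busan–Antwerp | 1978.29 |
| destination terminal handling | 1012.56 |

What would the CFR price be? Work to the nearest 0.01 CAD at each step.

CFR price: CAD 40117.19

Not relevant to the conversion: export clearance — on the seller under both FOB and CFR; already in the FOB price and stays in the CFR price. destination terminal — on the buyer under both terms; not part of either seller's price.
From FOB to CFR, the seller additionally bears: freight.
CFR price = 38138.90 + 1978.29 = 40117.19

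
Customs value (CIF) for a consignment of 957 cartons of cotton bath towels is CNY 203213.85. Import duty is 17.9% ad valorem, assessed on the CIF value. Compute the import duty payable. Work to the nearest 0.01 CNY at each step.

Import duty = 203213.85 × 17.9% = 36375.28

Import duty: CNY 36375.28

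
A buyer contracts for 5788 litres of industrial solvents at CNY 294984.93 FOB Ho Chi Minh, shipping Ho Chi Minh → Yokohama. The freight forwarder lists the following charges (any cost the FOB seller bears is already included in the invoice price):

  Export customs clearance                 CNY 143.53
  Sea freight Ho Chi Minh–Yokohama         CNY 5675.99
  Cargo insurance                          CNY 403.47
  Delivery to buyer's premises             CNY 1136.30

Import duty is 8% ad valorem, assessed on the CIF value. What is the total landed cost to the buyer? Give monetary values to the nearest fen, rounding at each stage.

Total landed cost: CNY 326285.84

FOB: the seller bears costs until goods are on board at the origin port; the buyer bears freight, insurance and all costs thereafter.
Already in the invoice (seller's account under FOB): export clearance — exclude.
CIF value = FOB price + freight + insurance = 294984.93 + 5675.99 + 403.47 = 301064.39
Import duty = 301064.39 × 8% = 24085.15
Buyer bears: freight 5675.99 + insurance 403.47 + delivery 1136.30 + duty 24085.15 = 31300.91
Landed cost = invoice 294984.93 + 31300.91 = 326285.84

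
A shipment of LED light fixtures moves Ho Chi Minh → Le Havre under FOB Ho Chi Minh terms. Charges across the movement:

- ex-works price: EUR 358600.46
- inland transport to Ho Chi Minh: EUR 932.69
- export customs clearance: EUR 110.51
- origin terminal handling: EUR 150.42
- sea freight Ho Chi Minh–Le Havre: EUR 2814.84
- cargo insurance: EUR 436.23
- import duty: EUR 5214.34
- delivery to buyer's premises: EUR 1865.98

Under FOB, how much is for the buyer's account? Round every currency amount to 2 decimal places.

FOB: the seller bears costs until goods are on board at the origin port; the buyer bears freight, insurance and all costs thereafter.
Seller's account: goods 358600.46 + inland to port 932.69 + export clearance 110.51 + origin terminal 150.42 = 359794.08
Buyer's account: freight 2814.84 + insurance 436.23 + duty 5214.34 + delivery 1865.98 = 10331.39

Buyer's account: EUR 10331.39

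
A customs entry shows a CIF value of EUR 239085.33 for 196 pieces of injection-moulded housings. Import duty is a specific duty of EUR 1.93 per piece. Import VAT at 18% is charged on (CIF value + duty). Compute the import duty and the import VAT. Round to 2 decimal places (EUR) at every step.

Import duty: EUR 378.28; import VAT: EUR 43103.45

Import duty = 196 × 1.93 = 378.28
VAT base = CIF + duty = 239085.33 + 378.28 = 239463.61
Import VAT = 239463.61 × 18% = 43103.45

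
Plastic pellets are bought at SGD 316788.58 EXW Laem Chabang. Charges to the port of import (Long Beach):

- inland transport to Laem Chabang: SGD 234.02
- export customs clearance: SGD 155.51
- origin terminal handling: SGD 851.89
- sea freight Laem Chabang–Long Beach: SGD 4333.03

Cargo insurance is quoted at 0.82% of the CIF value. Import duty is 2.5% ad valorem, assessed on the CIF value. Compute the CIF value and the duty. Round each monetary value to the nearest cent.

CIF value: SGD 325028.26; import duty: SGD 8125.71

Let C be the CIF value. C = EXW price + pre-shipment costs + freight + 0.82% × C
C − 0.82% × C = 316788.58 + 234.02 + 155.51 + 851.89 + 4333.03
0.9918 × C = 322363.03
C = 322363.03 / 0.9918 = 325028.26
Insurance premium = 0.82% × 325028.26 = 2665.23
Import duty = 325028.26 × 2.5% = 8125.71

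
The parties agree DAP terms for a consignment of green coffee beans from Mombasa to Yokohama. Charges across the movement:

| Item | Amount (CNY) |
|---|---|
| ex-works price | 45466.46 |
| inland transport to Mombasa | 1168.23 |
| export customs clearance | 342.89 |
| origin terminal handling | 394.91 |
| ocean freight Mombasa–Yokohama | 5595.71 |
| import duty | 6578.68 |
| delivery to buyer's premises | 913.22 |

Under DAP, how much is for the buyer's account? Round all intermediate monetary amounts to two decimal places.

DAP: the seller bears all costs to the named destination except import duty and clearance.
Seller's account: goods 45466.46 + inland to port 1168.23 + export clearance 342.89 + origin terminal 394.91 + freight 5595.71 + delivery 913.22 = 53881.42
Buyer's account: duty 6578.68 = 6578.68

Buyer's account: CNY 6578.68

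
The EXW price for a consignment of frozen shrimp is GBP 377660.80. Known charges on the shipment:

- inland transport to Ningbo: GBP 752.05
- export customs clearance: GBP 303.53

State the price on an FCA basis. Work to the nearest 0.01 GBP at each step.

From EXW to FCA, the seller additionally bears: inland to port, export clearance.
FCA price = 377660.80 + 752.05 + 303.53 = 378716.38

FCA price: GBP 378716.38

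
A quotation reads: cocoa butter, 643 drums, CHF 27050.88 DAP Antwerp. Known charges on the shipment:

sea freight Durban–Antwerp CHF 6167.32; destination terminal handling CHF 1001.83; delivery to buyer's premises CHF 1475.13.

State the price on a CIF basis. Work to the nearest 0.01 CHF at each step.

Not relevant to the conversion: freight — on the seller under both DAP and CIF; already in the DAP price and stays in the CIF price.
From DAP to CIF, the seller no longer bears: destination terminal, delivery.
CIF price = 27050.88 − 1001.83 − 1475.13 = 24573.92

CIF price: CHF 24573.92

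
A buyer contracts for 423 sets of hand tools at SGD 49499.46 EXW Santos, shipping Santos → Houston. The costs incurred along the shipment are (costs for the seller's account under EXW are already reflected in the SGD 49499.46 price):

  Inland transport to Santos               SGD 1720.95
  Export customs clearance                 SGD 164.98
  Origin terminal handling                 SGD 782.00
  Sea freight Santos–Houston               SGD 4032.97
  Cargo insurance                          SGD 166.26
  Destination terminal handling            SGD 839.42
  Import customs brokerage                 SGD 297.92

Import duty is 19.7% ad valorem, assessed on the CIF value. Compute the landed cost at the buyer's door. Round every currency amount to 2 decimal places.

EXW: the seller makes goods available at their premises; the buyer bears all onward costs.
CIF value = EXW price + inland to port + export clearance + origin terminal + freight + insurance = 49499.46 + 1720.95 + 164.98 + 782.00 + 4032.97 + 166.26 = 56366.62
Import duty = 56366.62 × 19.7% = 11104.22
Buyer bears: inland to port 1720.95 + export clearance 164.98 + origin terminal 782.00 + freight 4032.97 + insurance 166.26 + destination terminal 839.42 + brokerage 297.92 + duty 11104.22 = 19108.72
Landed cost = invoice 49499.46 + 19108.72 = 68608.18

Total landed cost: SGD 68608.18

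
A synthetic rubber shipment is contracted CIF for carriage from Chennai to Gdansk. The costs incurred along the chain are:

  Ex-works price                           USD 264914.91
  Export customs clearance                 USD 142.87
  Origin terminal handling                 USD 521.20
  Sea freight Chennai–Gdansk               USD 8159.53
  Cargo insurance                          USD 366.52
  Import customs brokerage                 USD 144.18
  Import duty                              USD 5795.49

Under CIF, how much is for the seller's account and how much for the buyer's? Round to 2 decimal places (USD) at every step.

CIF: the seller pays costs through ocean freight and marine insurance to the destination port.
Seller's account: goods 264914.91 + export clearance 142.87 + origin terminal 521.20 + freight 8159.53 + insurance 366.52 = 274105.03
Buyer's account: brokerage 144.18 + duty 5795.49 = 5939.67

Seller: USD 274105.03; buyer: USD 5939.67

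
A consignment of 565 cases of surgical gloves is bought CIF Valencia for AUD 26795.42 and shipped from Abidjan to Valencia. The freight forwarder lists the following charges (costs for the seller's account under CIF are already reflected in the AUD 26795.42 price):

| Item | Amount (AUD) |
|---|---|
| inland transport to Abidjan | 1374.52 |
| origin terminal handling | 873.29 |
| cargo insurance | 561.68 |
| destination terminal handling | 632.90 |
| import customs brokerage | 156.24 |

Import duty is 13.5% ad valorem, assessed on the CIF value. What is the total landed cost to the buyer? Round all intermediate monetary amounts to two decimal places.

CIF: the seller pays costs through ocean freight and marine insurance to the destination port.
Already in the invoice (seller's account under CIF): inland to port, origin terminal, insurance — exclude.
The CIF price already equals the CIF value: 26795.42
Import duty = 26795.42 × 13.5% = 3617.38
Buyer bears: destination terminal 632.90 + brokerage 156.24 + duty 3617.38 = 4406.52
Landed cost = invoice 26795.42 + 4406.52 = 31201.94

Total landed cost: AUD 31201.94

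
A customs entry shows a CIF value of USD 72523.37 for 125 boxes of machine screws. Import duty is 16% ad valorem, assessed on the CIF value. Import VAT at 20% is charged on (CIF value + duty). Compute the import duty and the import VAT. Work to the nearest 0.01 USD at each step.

Import duty: USD 11603.74; import VAT: USD 16825.42

Import duty = 72523.37 × 16% = 11603.74
VAT base = CIF + duty = 72523.37 + 11603.74 = 84127.11
Import VAT = 84127.11 × 20% = 16825.42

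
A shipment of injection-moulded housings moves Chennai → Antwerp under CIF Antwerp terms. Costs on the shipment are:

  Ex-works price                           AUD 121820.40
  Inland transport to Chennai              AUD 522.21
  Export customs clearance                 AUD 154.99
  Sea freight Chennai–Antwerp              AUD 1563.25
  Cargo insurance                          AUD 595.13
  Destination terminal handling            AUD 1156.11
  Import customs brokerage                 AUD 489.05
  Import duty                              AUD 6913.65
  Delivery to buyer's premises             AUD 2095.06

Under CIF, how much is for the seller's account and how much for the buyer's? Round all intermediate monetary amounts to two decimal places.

Seller: AUD 124655.98; buyer: AUD 10653.87

CIF: the seller pays costs through ocean freight and marine insurance to the destination port.
Seller's account: goods 121820.40 + inland to port 522.21 + export clearance 154.99 + freight 1563.25 + insurance 595.13 = 124655.98
Buyer's account: destination terminal 1156.11 + brokerage 489.05 + duty 6913.65 + delivery 2095.06 = 10653.87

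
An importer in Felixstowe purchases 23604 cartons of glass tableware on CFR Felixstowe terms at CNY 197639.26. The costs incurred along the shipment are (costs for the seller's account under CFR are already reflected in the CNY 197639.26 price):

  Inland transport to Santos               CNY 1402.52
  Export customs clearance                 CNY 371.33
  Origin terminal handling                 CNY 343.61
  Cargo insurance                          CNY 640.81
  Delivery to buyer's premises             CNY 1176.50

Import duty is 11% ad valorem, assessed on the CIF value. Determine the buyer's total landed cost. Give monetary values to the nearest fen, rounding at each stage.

CFR: the seller pays costs through ocean freight to the destination port, but not insurance.
Already in the invoice (seller's account under CFR): inland to port, export clearance, origin terminal — exclude.
CIF value = CFR price + insurance = 197639.26 + 640.81 = 198280.07
Import duty = 198280.07 × 11% = 21810.81
Buyer bears: insurance 640.81 + delivery 1176.50 + duty 21810.81 = 23628.12
Landed cost = invoice 197639.26 + 23628.12 = 221267.38

Total landed cost: CNY 221267.38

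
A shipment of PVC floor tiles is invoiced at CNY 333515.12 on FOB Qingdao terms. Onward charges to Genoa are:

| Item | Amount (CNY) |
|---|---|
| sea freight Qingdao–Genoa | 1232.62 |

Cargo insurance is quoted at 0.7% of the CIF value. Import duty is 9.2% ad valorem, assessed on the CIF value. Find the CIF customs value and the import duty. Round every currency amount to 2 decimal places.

Let C be the CIF value. C = FOB price + freight + 0.7% × C
C − 0.7% × C = 333515.12 + 1232.62
0.993 × C = 334747.74
C = 334747.74 / 0.993 = 337107.49
Insurance premium = 0.7% × 337107.49 = 2359.75
Import duty = 337107.49 × 9.2% = 31013.89

CIF value: CNY 337107.49; import duty: CNY 31013.89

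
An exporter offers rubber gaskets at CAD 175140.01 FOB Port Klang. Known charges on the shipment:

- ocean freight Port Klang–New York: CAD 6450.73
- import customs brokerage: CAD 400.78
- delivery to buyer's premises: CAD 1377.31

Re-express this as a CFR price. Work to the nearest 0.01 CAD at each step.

Not relevant to the conversion: brokerage, delivery — on the buyer under both terms; not part of either seller's price.
From FOB to CFR, the seller additionally bears: freight.
CFR price = 175140.01 + 6450.73 = 181590.74

CFR price: CAD 181590.74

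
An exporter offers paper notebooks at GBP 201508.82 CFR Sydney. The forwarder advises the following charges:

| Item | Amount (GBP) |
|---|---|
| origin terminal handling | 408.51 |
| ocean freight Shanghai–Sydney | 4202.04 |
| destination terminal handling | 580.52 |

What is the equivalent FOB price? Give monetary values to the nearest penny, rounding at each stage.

FOB price: GBP 197306.78

Not relevant to the conversion: origin terminal — on the seller under both CFR and FOB; already in the CFR price and stays in the FOB price. destination terminal — on the buyer under both terms; not part of either seller's price.
From CFR to FOB, the seller no longer bears: freight.
FOB price = 201508.82 − 4202.04 = 197306.78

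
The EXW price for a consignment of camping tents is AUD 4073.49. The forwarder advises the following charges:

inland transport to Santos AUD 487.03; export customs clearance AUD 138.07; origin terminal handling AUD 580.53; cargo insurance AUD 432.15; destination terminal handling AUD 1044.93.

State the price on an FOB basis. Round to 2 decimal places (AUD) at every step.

FOB price: AUD 5279.12

Not relevant to the conversion: insurance, destination terminal — on the buyer under both terms; not part of either seller's price.
From EXW to FOB, the seller additionally bears: inland to port, export clearance, origin terminal.
FOB price = 4073.49 + 487.03 + 138.07 + 580.53 = 5279.12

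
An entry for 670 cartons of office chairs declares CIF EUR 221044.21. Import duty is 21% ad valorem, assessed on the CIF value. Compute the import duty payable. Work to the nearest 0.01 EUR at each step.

Import duty = 221044.21 × 21% = 46419.28

Import duty: EUR 46419.28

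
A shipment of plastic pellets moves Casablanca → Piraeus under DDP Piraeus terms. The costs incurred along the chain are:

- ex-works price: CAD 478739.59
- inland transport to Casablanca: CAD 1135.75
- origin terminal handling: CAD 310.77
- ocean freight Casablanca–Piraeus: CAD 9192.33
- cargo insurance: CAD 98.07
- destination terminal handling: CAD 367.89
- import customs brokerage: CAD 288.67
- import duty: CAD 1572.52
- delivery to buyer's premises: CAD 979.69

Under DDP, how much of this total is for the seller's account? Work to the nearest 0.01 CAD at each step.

Seller's account: CAD 492685.28

DDP: the seller bears all costs including import duty.
Seller's account: goods 478739.59 + inland to port 1135.75 + origin terminal 310.77 + freight 9192.33 + insurance 98.07 + destination terminal 367.89 + brokerage 288.67 + duty 1572.52 + delivery 979.69 = 492685.28
Buyer's account: 0.00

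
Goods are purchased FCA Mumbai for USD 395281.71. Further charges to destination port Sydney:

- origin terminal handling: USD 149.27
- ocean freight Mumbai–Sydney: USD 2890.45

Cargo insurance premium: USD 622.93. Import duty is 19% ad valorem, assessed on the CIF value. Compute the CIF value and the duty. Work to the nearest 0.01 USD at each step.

CIF value: USD 398944.36; import duty: USD 75799.43

CIF = FCA price + pre-shipment costs + freight + insurance
CIF = 395281.71 + 149.27 + 2890.45 + 622.93 = 398944.36
Import duty = 398944.36 × 19% = 75799.43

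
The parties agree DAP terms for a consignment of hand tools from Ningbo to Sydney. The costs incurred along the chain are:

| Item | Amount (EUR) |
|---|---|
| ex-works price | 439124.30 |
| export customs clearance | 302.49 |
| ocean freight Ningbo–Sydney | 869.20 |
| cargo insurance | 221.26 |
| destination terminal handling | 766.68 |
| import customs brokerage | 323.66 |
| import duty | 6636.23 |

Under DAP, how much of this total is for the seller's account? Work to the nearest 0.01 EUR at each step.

Seller's account: EUR 441283.93

DAP: the seller bears all costs to the named destination except import duty and clearance.
Seller's account: goods 439124.30 + export clearance 302.49 + freight 869.20 + insurance 221.26 + destination terminal 766.68 = 441283.93
Buyer's account: brokerage 323.66 + duty 6636.23 = 6959.89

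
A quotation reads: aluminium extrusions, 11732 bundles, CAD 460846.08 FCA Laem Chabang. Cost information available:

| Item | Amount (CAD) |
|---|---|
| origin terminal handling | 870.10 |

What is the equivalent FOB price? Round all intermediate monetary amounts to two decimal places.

FOB price: CAD 461716.18

From FCA to FOB, the seller additionally bears: origin terminal.
FOB price = 460846.08 + 870.10 = 461716.18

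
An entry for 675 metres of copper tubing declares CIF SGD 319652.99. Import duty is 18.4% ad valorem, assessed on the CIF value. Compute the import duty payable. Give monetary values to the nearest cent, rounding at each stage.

Import duty = 319652.99 × 18.4% = 58816.15

Import duty: SGD 58816.15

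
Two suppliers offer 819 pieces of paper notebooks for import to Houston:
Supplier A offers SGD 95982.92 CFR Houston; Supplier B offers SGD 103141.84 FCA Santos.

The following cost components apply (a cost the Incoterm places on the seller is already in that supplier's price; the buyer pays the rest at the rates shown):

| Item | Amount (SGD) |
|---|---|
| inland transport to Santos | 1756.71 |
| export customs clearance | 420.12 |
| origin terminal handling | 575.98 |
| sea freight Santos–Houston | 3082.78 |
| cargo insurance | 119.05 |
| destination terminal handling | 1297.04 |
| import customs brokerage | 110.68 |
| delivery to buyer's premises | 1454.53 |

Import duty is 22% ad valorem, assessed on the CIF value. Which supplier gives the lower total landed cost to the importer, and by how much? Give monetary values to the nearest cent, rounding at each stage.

Supplier A (CFR):
CIF value = CFR price + insurance = 95982.92 + 119.05 = 96101.97
Import duty = 96101.97 × 22% = 21142.43
Buyer bears (A): 119.05 + 1297.04 + 110.68 + 1454.53 = 2981.30
Landed cost (A) = invoice 95982.92 + 2981.30 + duty 21142.43 = 120106.65
Supplier B (FCA):
CIF value = FCA price + origin terminal + freight + insurance = 103141.84 + 575.98 + 3082.78 + 119.05 = 106919.65
Import duty = 106919.65 × 22% = 23522.32
Buyer bears (B): 575.98 + 3082.78 + 119.05 + 1297.04 + 110.68 + 1454.53 = 6640.06
Landed cost (B) = invoice 103141.84 + 6640.06 + duty 23522.32 = 133304.22
Difference = |120106.65 − 133304.22| = 13197.57

Supplier A is cheaper by SGD 13197.57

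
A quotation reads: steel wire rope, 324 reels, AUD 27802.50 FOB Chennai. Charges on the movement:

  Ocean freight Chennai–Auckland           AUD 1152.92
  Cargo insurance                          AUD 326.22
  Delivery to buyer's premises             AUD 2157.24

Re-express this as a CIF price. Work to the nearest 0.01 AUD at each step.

Not relevant to the conversion: delivery — on the buyer under both terms; not part of either seller's price.
From FOB to CIF, the seller additionally bears: freight, insurance.
CIF price = 27802.50 + 1152.92 + 326.22 = 29281.64

CIF price: AUD 29281.64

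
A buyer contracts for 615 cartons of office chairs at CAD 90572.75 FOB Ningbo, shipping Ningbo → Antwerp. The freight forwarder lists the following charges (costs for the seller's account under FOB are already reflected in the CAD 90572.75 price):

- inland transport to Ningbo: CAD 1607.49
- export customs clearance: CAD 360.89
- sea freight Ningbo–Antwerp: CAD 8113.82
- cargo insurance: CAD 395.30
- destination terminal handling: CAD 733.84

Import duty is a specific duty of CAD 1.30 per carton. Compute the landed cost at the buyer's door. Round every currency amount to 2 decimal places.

Total landed cost: CAD 100615.21

FOB: the seller bears costs until goods are on board at the origin port; the buyer bears freight, insurance and all costs thereafter.
Already in the invoice (seller's account under FOB): inland to port, export clearance — exclude.
CIF value = FOB price + freight + insurance = 90572.75 + 8113.82 + 395.30 = 99081.87
Import duty = 615 × 1.30 = 799.50
Buyer bears: freight 8113.82 + insurance 395.30 + destination terminal 733.84 + duty 799.50 = 10042.46
Landed cost = invoice 90572.75 + 10042.46 = 100615.21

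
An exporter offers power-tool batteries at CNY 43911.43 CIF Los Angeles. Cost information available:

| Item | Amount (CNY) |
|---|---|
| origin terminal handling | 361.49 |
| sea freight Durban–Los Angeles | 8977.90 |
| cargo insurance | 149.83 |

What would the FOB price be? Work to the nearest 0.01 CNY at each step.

FOB price: CNY 34783.70

Not relevant to the conversion: origin terminal — on the seller under both CIF and FOB; already in the CIF price and stays in the FOB price.
From CIF to FOB, the seller no longer bears: freight, insurance.
FOB price = 43911.43 − 8977.90 − 149.83 = 34783.70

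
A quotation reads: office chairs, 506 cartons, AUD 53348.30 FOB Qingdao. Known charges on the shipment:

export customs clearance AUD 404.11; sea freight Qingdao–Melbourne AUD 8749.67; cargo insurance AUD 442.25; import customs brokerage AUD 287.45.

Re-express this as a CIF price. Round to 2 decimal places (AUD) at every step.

Not relevant to the conversion: export clearance — on the seller under both FOB and CIF; already in the FOB price and stays in the CIF price. brokerage — on the buyer under both terms; not part of either seller's price.
From FOB to CIF, the seller additionally bears: freight, insurance.
CIF price = 53348.30 + 8749.67 + 442.25 = 62540.22

CIF price: AUD 62540.22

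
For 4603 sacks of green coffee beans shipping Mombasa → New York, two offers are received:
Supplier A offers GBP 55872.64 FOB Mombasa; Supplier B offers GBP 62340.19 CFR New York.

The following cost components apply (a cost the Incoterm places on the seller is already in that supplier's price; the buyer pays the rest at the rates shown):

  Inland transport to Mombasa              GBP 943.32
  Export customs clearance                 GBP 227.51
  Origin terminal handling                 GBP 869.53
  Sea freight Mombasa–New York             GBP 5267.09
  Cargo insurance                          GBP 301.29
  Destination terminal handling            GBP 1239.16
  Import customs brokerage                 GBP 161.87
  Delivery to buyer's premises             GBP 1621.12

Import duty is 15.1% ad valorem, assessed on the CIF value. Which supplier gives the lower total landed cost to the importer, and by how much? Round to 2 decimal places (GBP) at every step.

Supplier A (FOB):
CIF value = FOB price + freight + insurance = 55872.64 + 5267.09 + 301.29 = 61441.02
Import duty = 61441.02 × 15.1% = 9277.59
Buyer bears (A): 5267.09 + 301.29 + 1239.16 + 161.87 + 1621.12 = 8590.53
Landed cost (A) = invoice 55872.64 + 8590.53 + duty 9277.59 = 73740.76
Supplier B (CFR):
CIF value = CFR price + insurance = 62340.19 + 301.29 = 62641.48
Import duty = 62641.48 × 15.1% = 9458.86
Buyer bears (B): 301.29 + 1239.16 + 161.87 + 1621.12 = 3323.44
Landed cost (B) = invoice 62340.19 + 3323.44 + duty 9458.86 = 75122.49
Difference = |73740.76 − 75122.49| = 1381.73

Supplier A is cheaper by GBP 1381.73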